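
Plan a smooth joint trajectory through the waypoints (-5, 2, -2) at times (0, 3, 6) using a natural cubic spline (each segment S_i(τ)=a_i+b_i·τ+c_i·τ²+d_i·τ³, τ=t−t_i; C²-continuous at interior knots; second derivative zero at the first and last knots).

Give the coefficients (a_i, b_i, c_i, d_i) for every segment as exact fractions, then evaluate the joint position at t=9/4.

Δ: Δ0=7/3, Δ1=-4/3
row 1: diag=12, rhs=-22; c'=1/4, d'=-11/6
back: M1=-11/6
M: M0=0, M1=-11/6, M2=0
seg 0: a=-5, c=M0/2=0, d=(M1−M0)/(6·3)=-11/108, b=Δ0−h0·(2M0+M1)/6=13/4
seg 1: a=2, c=M1/2=-11/12, d=(M2−M1)/(6·3)=11/108, b=Δ1−h1·(2M1+M2)/6=1/2
t_q=9/4 → seg 0, τ=9/4; S=-5+13/4·τ+0·τ²+-11/108·τ³=295/256

  seg 0: a=-5 b=13/4 c=0 d=-11/108
  seg 1: a=2 b=1/2 c=-11/12 d=11/108
S(9/4) = 295/256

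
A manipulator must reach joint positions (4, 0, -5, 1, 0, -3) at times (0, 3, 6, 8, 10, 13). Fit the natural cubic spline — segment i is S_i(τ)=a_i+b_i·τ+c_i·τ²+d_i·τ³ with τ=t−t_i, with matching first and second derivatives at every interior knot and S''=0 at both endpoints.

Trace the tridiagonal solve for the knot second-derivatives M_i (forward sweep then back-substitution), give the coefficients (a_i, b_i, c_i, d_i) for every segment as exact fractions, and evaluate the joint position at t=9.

Δ: Δ0=-4/3, Δ1=-5/3, Δ2=3, Δ3=-1/2, Δ4=-1
row 1: diag=12, rhs=-2; c'=1/4, d'=-1/6
row 2: denom=10−3·1/4=37/4; d'=(28−3·-1/6)/(37/4)=114/37
row 3: denom=8−2·8/37=280/37; d'=(-21−2·114/37)/(280/37)=-201/56
row 4: denom=10−2·37/140=663/70; d'=(-3−2·-201/56)/(663/70)=15/34
back: M4=15/34
back: M3=-201/56−37/140·15/34=-63/17
back: M2=114/37−8/37·-63/17=66/17
back: M1=-1/6−1/4·66/17=-58/51
M: M0=0, M1=-58/51, M2=66/17, M3=-63/17, M4=15/34, M5=0
seg 0: a=4, c=M0/2=0, d=(M1−M0)/(6·3)=-29/459, b=Δ0−h0·(2M0+M1)/6=-13/17
seg 1: a=0, c=M1/2=-29/51, d=(M2−M1)/(6·3)=128/459, b=Δ1−h1·(2M1+M2)/6=-42/17
seg 2: a=-5, c=M2/2=33/17, d=(M3−M2)/(6·2)=-43/68, b=Δ2−h2·(2M2+M3)/6=28/17
seg 3: a=1, c=M3/2=-63/34, d=(M4−M3)/(6·2)=47/136, b=Δ3−h3·(2M3+M4)/6=31/17
seg 4: a=0, c=M4/2=15/68, d=(M5−M4)/(6·3)=-5/204, b=Δ4−h4·(2M4+M5)/6=-49/34
t_q=9 → seg 3, τ=1; S=1+31/17·τ+-63/34·τ²+47/136·τ³=179/136

  seg 0: a=4 b=-13/17 c=0 d=-29/459
  seg 1: a=0 b=-42/17 c=-29/51 d=128/459
  seg 2: a=-5 b=28/17 c=33/17 d=-43/68
  seg 3: a=1 b=31/17 c=-63/34 d=47/136
  seg 4: a=0 b=-49/34 c=15/68 d=-5/204
S(9) = 179/136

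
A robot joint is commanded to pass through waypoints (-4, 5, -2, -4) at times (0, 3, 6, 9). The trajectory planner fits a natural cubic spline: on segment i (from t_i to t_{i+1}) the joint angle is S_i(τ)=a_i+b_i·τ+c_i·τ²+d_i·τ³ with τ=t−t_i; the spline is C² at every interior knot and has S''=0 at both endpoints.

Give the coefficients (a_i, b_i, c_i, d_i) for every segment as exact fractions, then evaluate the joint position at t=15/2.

Δ: Δ0=3, Δ1=-7/3, Δ2=-2/3
row 1: diag=12, rhs=-32; c'=1/4, d'=-8/3
row 2: denom=12−3·1/4=45/4; d'=(10−3·-8/3)/(45/4)=8/5
back: M2=8/5
back: M1=-8/3−1/4·8/5=-46/15
M: M0=0, M1=-46/15, M2=8/5, M3=0
seg 0: a=-4, c=M0/2=0, d=(M1−M0)/(6·3)=-23/135, b=Δ0−h0·(2M0+M1)/6=68/15
seg 1: a=5, c=M1/2=-23/15, d=(M2−M1)/(6·3)=7/27, b=Δ1−h1·(2M1+M2)/6=-1/15
seg 2: a=-2, c=M2/2=4/5, d=(M3−M2)/(6·3)=-4/45, b=Δ2−h2·(2M2+M3)/6=-34/15
t_q=15/2 → seg 2, τ=3/2; S=-2+-34/15·τ+4/5·τ²+-4/45·τ³=-39/10

  seg 0: a=-4 b=68/15 c=0 d=-23/135
  seg 1: a=5 b=-1/15 c=-23/15 d=7/27
  seg 2: a=-2 b=-34/15 c=4/5 d=-4/45
S(15/2) = -39/10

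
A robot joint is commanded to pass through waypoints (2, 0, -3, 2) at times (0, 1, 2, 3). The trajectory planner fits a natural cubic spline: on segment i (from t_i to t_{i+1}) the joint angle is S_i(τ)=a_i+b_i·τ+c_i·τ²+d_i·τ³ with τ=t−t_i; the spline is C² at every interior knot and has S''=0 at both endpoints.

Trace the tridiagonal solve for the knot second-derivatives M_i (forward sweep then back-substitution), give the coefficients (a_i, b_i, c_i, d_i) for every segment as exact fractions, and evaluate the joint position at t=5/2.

  seg 0: a=2 b=-6/5 c=0 d=-4/5
  seg 1: a=0 b=-18/5 c=-12/5 d=3
  seg 2: a=-3 b=3/5 c=33/5 d=-11/5
S(5/2) = -53/40

Δ: Δ0=-2, Δ1=-3, Δ2=5
row 1: diag=4, rhs=-6; c'=1/4, d'=-3/2
row 2: denom=4−1·1/4=15/4; d'=(48−1·-3/2)/(15/4)=66/5
back: M2=66/5
back: M1=-3/2−1/4·66/5=-24/5
M: M0=0, M1=-24/5, M2=66/5, M3=0
seg 0: a=2, c=M0/2=0, d=(M1−M0)/(6·1)=-4/5, b=Δ0−h0·(2M0+M1)/6=-6/5
seg 1: a=0, c=M1/2=-12/5, d=(M2−M1)/(6·1)=3, b=Δ1−h1·(2M1+M2)/6=-18/5
seg 2: a=-3, c=M2/2=33/5, d=(M3−M2)/(6·1)=-11/5, b=Δ2−h2·(2M2+M3)/6=3/5
t_q=5/2 → seg 2, τ=1/2; S=-3+3/5·τ+33/5·τ²+-11/5·τ³=-53/40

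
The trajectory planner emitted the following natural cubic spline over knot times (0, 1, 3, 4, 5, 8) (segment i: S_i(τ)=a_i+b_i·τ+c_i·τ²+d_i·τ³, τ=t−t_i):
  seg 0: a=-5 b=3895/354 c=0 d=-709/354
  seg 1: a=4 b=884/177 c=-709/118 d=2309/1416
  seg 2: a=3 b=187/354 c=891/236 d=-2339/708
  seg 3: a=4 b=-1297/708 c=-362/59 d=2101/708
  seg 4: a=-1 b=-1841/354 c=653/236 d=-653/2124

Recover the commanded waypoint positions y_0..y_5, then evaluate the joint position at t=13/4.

y_0=-5 y_1=4 y_2=3 y_3=4 y_4=-1 y_5=0
S(13/4) = 849/256

y_0 = S_0(0) = a_0 = -5
y_1 = S_1(0) = a_1 = 4
y_2 = S_2(0) = a_2 = 3
y_3 = S_3(0) = a_3 = 4
y_4 = S_4(0) = a_4 = -1
y_5 = S_4(3) = 0
t_q=13/4 is in segment 2 (τ=1/4); S_2(τ)=849/256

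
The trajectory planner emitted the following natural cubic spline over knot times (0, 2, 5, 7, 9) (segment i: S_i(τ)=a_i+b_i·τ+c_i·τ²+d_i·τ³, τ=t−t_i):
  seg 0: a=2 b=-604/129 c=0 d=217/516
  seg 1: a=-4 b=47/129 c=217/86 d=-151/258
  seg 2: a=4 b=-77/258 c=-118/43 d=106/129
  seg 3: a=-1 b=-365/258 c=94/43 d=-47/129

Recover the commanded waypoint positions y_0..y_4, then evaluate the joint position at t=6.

y_0=2 y_1=-4 y_2=4 y_3=-1 y_4=2
S(6) = 153/86

y_0 = S_0(0) = a_0 = 2
y_1 = S_1(0) = a_1 = -4
y_2 = S_2(0) = a_2 = 4
y_3 = S_3(0) = a_3 = -1
y_4 = S_3(2) = 2
t_q=6 is in segment 2 (τ=1); S_2(τ)=153/86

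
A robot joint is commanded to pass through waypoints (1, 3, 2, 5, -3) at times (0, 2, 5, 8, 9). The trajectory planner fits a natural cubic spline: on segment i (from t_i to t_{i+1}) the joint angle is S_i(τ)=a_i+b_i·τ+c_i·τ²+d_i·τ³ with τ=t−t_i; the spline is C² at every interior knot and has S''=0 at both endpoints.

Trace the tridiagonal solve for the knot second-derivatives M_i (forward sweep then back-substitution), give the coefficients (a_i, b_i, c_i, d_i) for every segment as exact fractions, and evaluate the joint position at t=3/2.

Δ: Δ0=1, Δ1=-1/3, Δ2=1, Δ3=-8
row 1: diag=10, rhs=-8; c'=3/10, d'=-4/5
row 2: denom=12−3·3/10=111/10; d'=(8−3·-4/5)/(111/10)=104/111
row 3: denom=8−3·10/37=266/37; d'=(-54−3·104/111)/(266/37)=-1051/133
back: M3=-1051/133
back: M2=104/111−10/37·-1051/133=1226/399
back: M1=-4/5−3/10·1226/399=-229/133
M: M0=0, M1=-229/133, M2=1226/399, M3=-1051/133, M4=0
seg 0: a=1, c=M0/2=0, d=(M1−M0)/(6·2)=-229/1596, b=Δ0−h0·(2M0+M1)/6=628/399
seg 1: a=3, c=M1/2=-229/266, d=(M2−M1)/(6·3)=1913/7182, b=Δ1−h1·(2M1+M2)/6=-59/399
seg 2: a=2, c=M2/2=613/399, d=(M3−M2)/(6·3)=-4379/7182, b=Δ2−h2·(2M2+M3)/6=1499/798
seg 3: a=5, c=M3/2=-1051/266, d=(M4−M3)/(6·1)=1051/798, b=Δ3−h3·(2M3+M4)/6=-2141/399
t_q=3/2 → seg 0, τ=3/2; S=1+628/399·τ+0·τ²+-229/1596·τ³=1749/608

  seg 0: a=1 b=628/399 c=0 d=-229/1596
  seg 1: a=3 b=-59/399 c=-229/266 d=1913/7182
  seg 2: a=2 b=1499/798 c=613/399 d=-4379/7182
  seg 3: a=5 b=-2141/399 c=-1051/266 d=1051/798
S(3/2) = 1749/608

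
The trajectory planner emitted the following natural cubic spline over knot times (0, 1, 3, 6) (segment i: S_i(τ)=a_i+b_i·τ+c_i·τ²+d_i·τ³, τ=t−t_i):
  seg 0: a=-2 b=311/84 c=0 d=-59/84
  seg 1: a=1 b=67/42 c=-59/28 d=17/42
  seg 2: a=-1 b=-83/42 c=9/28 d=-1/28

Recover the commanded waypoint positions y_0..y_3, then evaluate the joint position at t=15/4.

y_0=-2 y_1=1 y_2=-1 y_3=-5
S(15/4) = -593/256

y_0 = S_0(0) = a_0 = -2
y_1 = S_1(0) = a_1 = 1
y_2 = S_2(0) = a_2 = -1
y_3 = S_2(3) = -5
t_q=15/4 is in segment 2 (τ=3/4); S_2(τ)=-593/256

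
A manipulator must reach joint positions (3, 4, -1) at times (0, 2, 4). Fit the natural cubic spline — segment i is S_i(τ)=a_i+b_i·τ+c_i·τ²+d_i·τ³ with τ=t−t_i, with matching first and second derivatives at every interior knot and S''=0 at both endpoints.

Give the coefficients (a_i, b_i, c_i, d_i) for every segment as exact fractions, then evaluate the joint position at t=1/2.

  seg 0: a=3 b=5/4 c=0 d=-3/16
  seg 1: a=4 b=-1 c=-9/8 d=3/16
S(1/2) = 461/128

Δ: Δ0=1/2, Δ1=-5/2
row 1: diag=8, rhs=-18; c'=1/4, d'=-9/4
back: M1=-9/4
M: M0=0, M1=-9/4, M2=0
seg 0: a=3, c=M0/2=0, d=(M1−M0)/(6·2)=-3/16, b=Δ0−h0·(2M0+M1)/6=5/4
seg 1: a=4, c=M1/2=-9/8, d=(M2−M1)/(6·2)=3/16, b=Δ1−h1·(2M1+M2)/6=-1
t_q=1/2 → seg 0, τ=1/2; S=3+5/4·τ+0·τ²+-3/16·τ³=461/128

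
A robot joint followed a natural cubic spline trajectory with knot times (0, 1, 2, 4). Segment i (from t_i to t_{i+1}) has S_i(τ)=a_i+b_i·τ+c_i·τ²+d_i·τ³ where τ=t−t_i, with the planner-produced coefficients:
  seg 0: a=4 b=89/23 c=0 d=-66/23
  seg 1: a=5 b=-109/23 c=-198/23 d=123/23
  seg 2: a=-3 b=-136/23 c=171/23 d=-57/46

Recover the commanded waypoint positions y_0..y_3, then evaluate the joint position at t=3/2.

y_0 = S_0(0) = a_0 = 4
y_1 = S_1(0) = a_1 = 5
y_2 = S_2(0) = a_2 = -3
y_3 = S_2(2) = 5
t_q=3/2 is in segment 1 (τ=1/2); S_1(τ)=211/184

y_0=4 y_1=5 y_2=-3 y_3=5
S(3/2) = 211/184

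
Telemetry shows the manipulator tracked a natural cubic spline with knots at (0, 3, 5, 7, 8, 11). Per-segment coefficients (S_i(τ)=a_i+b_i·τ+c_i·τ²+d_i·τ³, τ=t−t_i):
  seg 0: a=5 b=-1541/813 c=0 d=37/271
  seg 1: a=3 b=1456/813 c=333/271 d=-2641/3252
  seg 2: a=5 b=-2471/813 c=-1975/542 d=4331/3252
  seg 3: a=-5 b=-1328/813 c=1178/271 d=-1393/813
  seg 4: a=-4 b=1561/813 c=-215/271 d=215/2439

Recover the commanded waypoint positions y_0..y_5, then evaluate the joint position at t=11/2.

y_0 = S_0(0) = a_0 = 5
y_1 = S_1(0) = a_1 = 3
y_2 = S_2(0) = a_2 = 5
y_3 = S_3(0) = a_3 = -5
y_4 = S_4(0) = a_4 = -4
y_5 = S_4(3) = -3
t_q=11/2 is in segment 2 (τ=1/2); S_2(τ)=23725/8672

y_0=5 y_1=3 y_2=5 y_3=-5 y_4=-4 y_5=-3
S(11/2) = 23725/8672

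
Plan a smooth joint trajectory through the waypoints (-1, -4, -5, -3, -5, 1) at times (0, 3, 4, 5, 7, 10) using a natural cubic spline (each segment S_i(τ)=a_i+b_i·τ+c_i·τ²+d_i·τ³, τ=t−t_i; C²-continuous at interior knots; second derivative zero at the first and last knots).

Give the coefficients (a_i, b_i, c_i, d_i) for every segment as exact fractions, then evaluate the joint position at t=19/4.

  seg 0: a=-1 b=-29/46 c=0 d=-17/414
  seg 1: a=-4 b=-40/23 c=-17/46 d=51/46
  seg 2: a=-5 b=39/46 c=68/23 d=-83/46
  seg 3: a=-3 b=31/23 c=-113/46 d=59/92
  seg 4: a=-5 b=-18/23 c=32/23 d=-32/207
S(19/4) = -10193/2944

Δ: Δ0=-1, Δ1=-1, Δ2=2, Δ3=-1, Δ4=2
row 1: diag=8, rhs=0; c'=1/8, d'=0
row 2: denom=4−1·1/8=31/8; d'=(18−1·0)/(31/8)=144/31
row 3: denom=6−1·8/31=178/31; d'=(-18−1·144/31)/(178/31)=-351/89
row 4: denom=10−2·31/89=828/89; d'=(18−2·-351/89)/(828/89)=64/23
back: M4=64/23
back: M3=-351/89−31/89·64/23=-113/23
back: M2=144/31−8/31·-113/23=136/23
back: M1=0−1/8·136/23=-17/23
M: M0=0, M1=-17/23, M2=136/23, M3=-113/23, M4=64/23, M5=0
seg 0: a=-1, c=M0/2=0, d=(M1−M0)/(6·3)=-17/414, b=Δ0−h0·(2M0+M1)/6=-29/46
seg 1: a=-4, c=M1/2=-17/46, d=(M2−M1)/(6·1)=51/46, b=Δ1−h1·(2M1+M2)/6=-40/23
seg 2: a=-5, c=M2/2=68/23, d=(M3−M2)/(6·1)=-83/46, b=Δ2−h2·(2M2+M3)/6=39/46
seg 3: a=-3, c=M3/2=-113/46, d=(M4−M3)/(6·2)=59/92, b=Δ3−h3·(2M3+M4)/6=31/23
seg 4: a=-5, c=M4/2=32/23, d=(M5−M4)/(6·3)=-32/207, b=Δ4−h4·(2M4+M5)/6=-18/23
t_q=19/4 → seg 2, τ=3/4; S=-5+39/46·τ+68/23·τ²+-83/46·τ³=-10193/2944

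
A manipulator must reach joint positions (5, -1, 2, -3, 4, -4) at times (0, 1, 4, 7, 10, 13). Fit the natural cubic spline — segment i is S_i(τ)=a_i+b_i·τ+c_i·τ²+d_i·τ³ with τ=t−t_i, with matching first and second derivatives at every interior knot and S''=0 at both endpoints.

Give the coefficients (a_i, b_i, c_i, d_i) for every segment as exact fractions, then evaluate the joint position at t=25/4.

  seg 0: a=5 b=-2871/403 c=0 d=453/403
  seg 1: a=-1 b=-1512/403 c=1359/403 d=-2162/3627
  seg 2: a=2 b=12/31 c=-803/403 d=4744/10881
  seg 3: a=-3 b=82/403 c=2335/1209 d=-4430/10881
  seg 4: a=4 b=322/403 c=-2095/1209 d=2095/10881
S(25/4) = -14509/6448

Δ: Δ0=-6, Δ1=1, Δ2=-5/3, Δ3=7/3, Δ4=-8/3
row 1: diag=8, rhs=42; c'=3/8, d'=21/4
row 2: denom=12−3·3/8=87/8; d'=(-16−3·21/4)/(87/8)=-254/87
row 3: denom=12−3·8/29=324/29; d'=(24−3·-254/87)/(324/29)=475/162
row 4: denom=12−3·29/108=403/36; d'=(-30−3·475/162)/(403/36)=-4190/1209
back: M4=-4190/1209
back: M3=475/162−29/108·-4190/1209=4670/1209
back: M2=-254/87−8/29·4670/1209=-1606/403
back: M1=21/4−3/8·-1606/403=2718/403
M: M0=0, M1=2718/403, M2=-1606/403, M3=4670/1209, M4=-4190/1209, M5=0
seg 0: a=5, c=M0/2=0, d=(M1−M0)/(6·1)=453/403, b=Δ0−h0·(2M0+M1)/6=-2871/403
seg 1: a=-1, c=M1/2=1359/403, d=(M2−M1)/(6·3)=-2162/3627, b=Δ1−h1·(2M1+M2)/6=-1512/403
seg 2: a=2, c=M2/2=-803/403, d=(M3−M2)/(6·3)=4744/10881, b=Δ2−h2·(2M2+M3)/6=12/31
seg 3: a=-3, c=M3/2=2335/1209, d=(M4−M3)/(6·3)=-4430/10881, b=Δ3−h3·(2M3+M4)/6=82/403
seg 4: a=4, c=M4/2=-2095/1209, d=(M5−M4)/(6·3)=2095/10881, b=Δ4−h4·(2M4+M5)/6=322/403
t_q=25/4 → seg 2, τ=9/4; S=2+12/31·τ+-803/403·τ²+4744/10881·τ³=-14509/6448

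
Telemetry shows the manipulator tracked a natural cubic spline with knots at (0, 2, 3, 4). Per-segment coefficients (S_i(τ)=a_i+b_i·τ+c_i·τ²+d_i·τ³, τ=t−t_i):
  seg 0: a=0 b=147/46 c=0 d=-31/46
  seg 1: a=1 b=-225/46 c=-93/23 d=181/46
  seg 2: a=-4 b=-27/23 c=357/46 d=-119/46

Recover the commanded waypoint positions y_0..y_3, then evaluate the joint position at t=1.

y_0=0 y_1=1 y_2=-4 y_3=0
S(1) = 58/23

y_0 = S_0(0) = a_0 = 0
y_1 = S_1(0) = a_1 = 1
y_2 = S_2(0) = a_2 = -4
y_3 = S_2(1) = 0
t_q=1 is in segment 0 (τ=1); S_0(τ)=58/23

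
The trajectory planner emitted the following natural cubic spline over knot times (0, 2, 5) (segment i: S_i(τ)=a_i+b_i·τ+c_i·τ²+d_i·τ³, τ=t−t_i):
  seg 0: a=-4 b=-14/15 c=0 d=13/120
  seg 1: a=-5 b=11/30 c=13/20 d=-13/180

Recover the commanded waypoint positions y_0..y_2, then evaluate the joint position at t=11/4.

y_0=-4 y_1=-5 y_2=0
S(11/4) = -5619/1280

y_0 = S_0(0) = a_0 = -4
y_1 = S_1(0) = a_1 = -5
y_2 = S_1(3) = 0
t_q=11/4 is in segment 1 (τ=3/4); S_1(τ)=-5619/1280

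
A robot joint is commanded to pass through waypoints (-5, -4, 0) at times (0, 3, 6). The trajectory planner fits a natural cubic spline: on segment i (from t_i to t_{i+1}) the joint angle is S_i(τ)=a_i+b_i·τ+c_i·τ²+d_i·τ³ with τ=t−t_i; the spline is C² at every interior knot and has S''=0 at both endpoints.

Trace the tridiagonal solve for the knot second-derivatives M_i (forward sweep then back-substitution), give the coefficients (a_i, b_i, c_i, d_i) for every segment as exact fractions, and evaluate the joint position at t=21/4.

Δ: Δ0=1/3, Δ1=4/3
row 1: diag=12, rhs=6; c'=1/4, d'=1/2
back: M1=1/2
M: M0=0, M1=1/2, M2=0
seg 0: a=-5, c=M0/2=0, d=(M1−M0)/(6·3)=1/36, b=Δ0−h0·(2M0+M1)/6=1/12
seg 1: a=-4, c=M1/2=1/4, d=(M2−M1)/(6·3)=-1/36, b=Δ1−h1·(2M1+M2)/6=5/6
t_q=21/4 → seg 1, τ=9/4; S=-4+5/6·τ+1/4·τ²+-1/36·τ³=-301/256

  seg 0: a=-5 b=1/12 c=0 d=1/36
  seg 1: a=-4 b=5/6 c=1/4 d=-1/36
S(21/4) = -301/256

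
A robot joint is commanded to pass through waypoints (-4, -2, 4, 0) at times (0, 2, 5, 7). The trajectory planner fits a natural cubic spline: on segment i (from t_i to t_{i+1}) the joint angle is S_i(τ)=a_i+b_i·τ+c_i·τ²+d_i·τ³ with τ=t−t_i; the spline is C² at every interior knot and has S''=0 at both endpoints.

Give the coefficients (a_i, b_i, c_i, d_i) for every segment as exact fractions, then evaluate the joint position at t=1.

  seg 0: a=-4 b=47/91 c=0 d=11/91
  seg 1: a=-2 b=179/91 c=66/91 d=-5/21
  seg 2: a=4 b=-10/91 c=-129/91 d=43/182
S(1) = -306/91

Δ: Δ0=1, Δ1=2, Δ2=-2
row 1: diag=10, rhs=6; c'=3/10, d'=3/5
row 2: denom=10−3·3/10=91/10; d'=(-24−3·3/5)/(91/10)=-258/91
back: M2=-258/91
back: M1=3/5−3/10·-258/91=132/91
M: M0=0, M1=132/91, M2=-258/91, M3=0
seg 0: a=-4, c=M0/2=0, d=(M1−M0)/(6·2)=11/91, b=Δ0−h0·(2M0+M1)/6=47/91
seg 1: a=-2, c=M1/2=66/91, d=(M2−M1)/(6·3)=-5/21, b=Δ1−h1·(2M1+M2)/6=179/91
seg 2: a=4, c=M2/2=-129/91, d=(M3−M2)/(6·2)=43/182, b=Δ2−h2·(2M2+M3)/6=-10/91
t_q=1 → seg 0, τ=1; S=-4+47/91·τ+0·τ²+11/91·τ³=-306/91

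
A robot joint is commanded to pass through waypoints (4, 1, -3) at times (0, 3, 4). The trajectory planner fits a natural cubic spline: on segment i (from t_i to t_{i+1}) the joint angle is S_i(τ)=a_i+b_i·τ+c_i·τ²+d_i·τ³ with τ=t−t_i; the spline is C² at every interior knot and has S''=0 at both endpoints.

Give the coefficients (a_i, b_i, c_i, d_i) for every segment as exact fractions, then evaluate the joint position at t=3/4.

  seg 0: a=4 b=1/8 c=0 d=-1/8
  seg 1: a=1 b=-13/4 c=-9/8 d=3/8
S(3/4) = 2069/512

Δ: Δ0=-1, Δ1=-4
row 1: diag=8, rhs=-18; c'=1/8, d'=-9/4
back: M1=-9/4
M: M0=0, M1=-9/4, M2=0
seg 0: a=4, c=M0/2=0, d=(M1−M0)/(6·3)=-1/8, b=Δ0−h0·(2M0+M1)/6=1/8
seg 1: a=1, c=M1/2=-9/8, d=(M2−M1)/(6·1)=3/8, b=Δ1−h1·(2M1+M2)/6=-13/4
t_q=3/4 → seg 0, τ=3/4; S=4+1/8·τ+0·τ²+-1/8·τ³=2069/512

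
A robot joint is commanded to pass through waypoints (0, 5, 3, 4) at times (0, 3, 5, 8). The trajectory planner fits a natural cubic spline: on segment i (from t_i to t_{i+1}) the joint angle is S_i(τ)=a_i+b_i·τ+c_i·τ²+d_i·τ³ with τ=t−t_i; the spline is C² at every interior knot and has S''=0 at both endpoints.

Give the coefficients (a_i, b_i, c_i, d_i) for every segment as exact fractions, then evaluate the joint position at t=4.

Δ: Δ0=5/3, Δ1=-1, Δ2=1/3
row 1: diag=10, rhs=-16; c'=1/5, d'=-8/5
row 2: denom=10−2·1/5=48/5; d'=(8−2·-8/5)/(48/5)=7/6
back: M2=7/6
back: M1=-8/5−1/5·7/6=-11/6
M: M0=0, M1=-11/6, M2=7/6, M3=0
seg 0: a=0, c=M0/2=0, d=(M1−M0)/(6·3)=-11/108, b=Δ0−h0·(2M0+M1)/6=31/12
seg 1: a=5, c=M1/2=-11/12, d=(M2−M1)/(6·2)=1/4, b=Δ1−h1·(2M1+M2)/6=-1/6
seg 2: a=3, c=M2/2=7/12, d=(M3−M2)/(6·3)=-7/108, b=Δ2−h2·(2M2+M3)/6=-5/6
t_q=4 → seg 1, τ=1; S=5+-1/6·τ+-11/12·τ²+1/4·τ³=25/6

  seg 0: a=0 b=31/12 c=0 d=-11/108
  seg 1: a=5 b=-1/6 c=-11/12 d=1/4
  seg 2: a=3 b=-5/6 c=7/12 d=-7/108
S(4) = 25/6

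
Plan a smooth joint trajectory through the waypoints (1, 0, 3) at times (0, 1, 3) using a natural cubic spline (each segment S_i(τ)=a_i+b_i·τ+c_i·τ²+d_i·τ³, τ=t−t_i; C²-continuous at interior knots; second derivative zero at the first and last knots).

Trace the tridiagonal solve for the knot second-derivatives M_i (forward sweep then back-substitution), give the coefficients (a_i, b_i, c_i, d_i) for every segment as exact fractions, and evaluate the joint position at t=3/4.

  seg 0: a=1 b=-17/12 c=0 d=5/12
  seg 1: a=0 b=-1/6 c=5/4 d=-5/24
S(3/4) = 29/256

Δ: Δ0=-1, Δ1=3/2
row 1: diag=6, rhs=15; c'=1/3, d'=5/2
back: M1=5/2
M: M0=0, M1=5/2, M2=0
seg 0: a=1, c=M0/2=0, d=(M1−M0)/(6·1)=5/12, b=Δ0−h0·(2M0+M1)/6=-17/12
seg 1: a=0, c=M1/2=5/4, d=(M2−M1)/(6·2)=-5/24, b=Δ1−h1·(2M1+M2)/6=-1/6
t_q=3/4 → seg 0, τ=3/4; S=1+-17/12·τ+0·τ²+5/12·τ³=29/256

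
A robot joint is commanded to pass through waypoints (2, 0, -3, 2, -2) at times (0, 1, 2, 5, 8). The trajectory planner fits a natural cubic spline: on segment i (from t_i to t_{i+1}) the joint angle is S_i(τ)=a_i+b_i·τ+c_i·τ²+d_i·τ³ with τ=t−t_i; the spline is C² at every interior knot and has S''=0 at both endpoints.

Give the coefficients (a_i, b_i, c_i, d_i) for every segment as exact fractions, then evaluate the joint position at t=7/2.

  seg 0: a=2 b=-65/42 c=0 d=-19/42
  seg 1: a=0 b=-61/21 c=-19/14 d=53/42
  seg 2: a=-3 b=-11/6 c=17/7 d=-53/126
  seg 3: a=2 b=29/21 c=-19/14 d=19/126
S(7/2) = -191/112

Δ: Δ0=-2, Δ1=-3, Δ2=5/3, Δ3=-4/3
row 1: diag=4, rhs=-6; c'=1/4, d'=-3/2
row 2: denom=8−1·1/4=31/4; d'=(28−1·-3/2)/(31/4)=118/31
row 3: denom=12−3·12/31=336/31; d'=(-18−3·118/31)/(336/31)=-19/7
back: M3=-19/7
back: M2=118/31−12/31·-19/7=34/7
back: M1=-3/2−1/4·34/7=-19/7
M: M0=0, M1=-19/7, M2=34/7, M3=-19/7, M4=0
seg 0: a=2, c=M0/2=0, d=(M1−M0)/(6·1)=-19/42, b=Δ0−h0·(2M0+M1)/6=-65/42
seg 1: a=0, c=M1/2=-19/14, d=(M2−M1)/(6·1)=53/42, b=Δ1−h1·(2M1+M2)/6=-61/21
seg 2: a=-3, c=M2/2=17/7, d=(M3−M2)/(6·3)=-53/126, b=Δ2−h2·(2M2+M3)/6=-11/6
seg 3: a=2, c=M3/2=-19/14, d=(M4−M3)/(6·3)=19/126, b=Δ3−h3·(2M3+M4)/6=29/21
t_q=7/2 → seg 2, τ=3/2; S=-3+-11/6·τ+17/7·τ²+-53/126·τ³=-191/112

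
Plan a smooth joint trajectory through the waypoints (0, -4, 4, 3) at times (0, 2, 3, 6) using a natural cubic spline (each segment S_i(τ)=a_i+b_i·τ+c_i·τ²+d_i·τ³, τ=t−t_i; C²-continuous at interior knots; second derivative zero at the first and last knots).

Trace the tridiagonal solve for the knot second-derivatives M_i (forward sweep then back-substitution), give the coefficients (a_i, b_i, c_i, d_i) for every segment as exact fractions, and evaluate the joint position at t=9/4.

  seg 0: a=0 b=-812/141 c=0 d=265/282
  seg 1: a=-4 b=778/141 c=265/47 d=-445/141
  seg 2: a=4 b=1033/141 c=-180/47 d=20/47
S(9/4) = -6971/3008

Δ: Δ0=-2, Δ1=8, Δ2=-1/3
row 1: diag=6, rhs=60; c'=1/6, d'=10
row 2: denom=8−1·1/6=47/6; d'=(-50−1·10)/(47/6)=-360/47
back: M2=-360/47
back: M1=10−1/6·-360/47=530/47
M: M0=0, M1=530/47, M2=-360/47, M3=0
seg 0: a=0, c=M0/2=0, d=(M1−M0)/(6·2)=265/282, b=Δ0−h0·(2M0+M1)/6=-812/141
seg 1: a=-4, c=M1/2=265/47, d=(M2−M1)/(6·1)=-445/141, b=Δ1−h1·(2M1+M2)/6=778/141
seg 2: a=4, c=M2/2=-180/47, d=(M3−M2)/(6·3)=20/47, b=Δ2−h2·(2M2+M3)/6=1033/141
t_q=9/4 → seg 1, τ=1/4; S=-4+778/141·τ+265/47·τ²+-445/141·τ³=-6971/3008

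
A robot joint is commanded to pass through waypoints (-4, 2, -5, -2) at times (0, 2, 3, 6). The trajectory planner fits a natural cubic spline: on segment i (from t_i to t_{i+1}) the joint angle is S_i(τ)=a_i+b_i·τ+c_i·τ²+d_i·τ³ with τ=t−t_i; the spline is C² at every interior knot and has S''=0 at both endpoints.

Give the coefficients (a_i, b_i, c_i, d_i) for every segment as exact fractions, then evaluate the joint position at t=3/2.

Δ: Δ0=3, Δ1=-7, Δ2=1
row 1: diag=6, rhs=-60; c'=1/6, d'=-10
row 2: denom=8−1·1/6=47/6; d'=(48−1·-10)/(47/6)=348/47
back: M2=348/47
back: M1=-10−1/6·348/47=-528/47
M: M0=0, M1=-528/47, M2=348/47, M3=0
seg 0: a=-4, c=M0/2=0, d=(M1−M0)/(6·2)=-44/47, b=Δ0−h0·(2M0+M1)/6=317/47
seg 1: a=2, c=M1/2=-264/47, d=(M2−M1)/(6·1)=146/47, b=Δ1−h1·(2M1+M2)/6=-211/47
seg 2: a=-5, c=M2/2=174/47, d=(M3−M2)/(6·3)=-58/141, b=Δ2−h2·(2M2+M3)/6=-301/47
t_q=3/2 → seg 0, τ=3/2; S=-4+317/47·τ+0·τ²+-44/47·τ³=139/47

  seg 0: a=-4 b=317/47 c=0 d=-44/47
  seg 1: a=2 b=-211/47 c=-264/47 d=146/47
  seg 2: a=-5 b=-301/47 c=174/47 d=-58/141
S(3/2) = 139/47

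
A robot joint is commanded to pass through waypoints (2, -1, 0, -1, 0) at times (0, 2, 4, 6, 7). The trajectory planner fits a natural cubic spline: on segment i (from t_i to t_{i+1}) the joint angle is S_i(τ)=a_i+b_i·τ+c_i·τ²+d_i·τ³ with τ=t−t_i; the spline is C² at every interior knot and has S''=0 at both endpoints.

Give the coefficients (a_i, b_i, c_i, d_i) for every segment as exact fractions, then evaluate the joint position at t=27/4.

Δ: Δ0=-3/2, Δ1=1/2, Δ2=-1/2, Δ3=1
row 1: diag=8, rhs=12; c'=1/4, d'=3/2
row 2: denom=8−2·1/4=15/2; d'=(-6−2·3/2)/(15/2)=-6/5
row 3: denom=6−2·4/15=82/15; d'=(9−2·-6/5)/(82/15)=171/82
back: M3=171/82
back: M2=-6/5−4/15·171/82=-72/41
back: M1=3/2−1/4·-72/41=159/82
M: M0=0, M1=159/82, M2=-72/41, M3=171/82, M4=0
seg 0: a=2, c=M0/2=0, d=(M1−M0)/(6·2)=53/328, b=Δ0−h0·(2M0+M1)/6=-88/41
seg 1: a=-1, c=M1/2=159/164, d=(M2−M1)/(6·2)=-101/328, b=Δ1−h1·(2M1+M2)/6=-17/82
seg 2: a=0, c=M2/2=-36/41, d=(M3−M2)/(6·2)=105/328, b=Δ2−h2·(2M2+M3)/6=-1/41
seg 3: a=-1, c=M3/2=171/164, d=(M4−M3)/(6·1)=-57/164, b=Δ3−h3·(2M3+M4)/6=25/82
t_q=27/4 → seg 3, τ=3/4; S=-1+25/82·τ+171/164·τ²+-57/164·τ³=-3479/10496

  seg 0: a=2 b=-88/41 c=0 d=53/328
  seg 1: a=-1 b=-17/82 c=159/164 d=-101/328
  seg 2: a=0 b=-1/41 c=-36/41 d=105/328
  seg 3: a=-1 b=25/82 c=171/164 d=-57/164
S(27/4) = -3479/10496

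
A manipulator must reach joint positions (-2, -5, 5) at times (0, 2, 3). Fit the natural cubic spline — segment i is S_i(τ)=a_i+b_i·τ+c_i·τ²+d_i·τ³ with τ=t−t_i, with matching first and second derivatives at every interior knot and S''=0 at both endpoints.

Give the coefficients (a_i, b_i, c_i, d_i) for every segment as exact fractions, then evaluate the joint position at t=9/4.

  seg 0: a=-2 b=-16/3 c=0 d=23/24
  seg 1: a=-5 b=37/6 c=23/4 d=-23/12
S(9/4) = -801/256

Δ: Δ0=-3/2, Δ1=10
row 1: diag=6, rhs=69; c'=1/6, d'=23/2
back: M1=23/2
M: M0=0, M1=23/2, M2=0
seg 0: a=-2, c=M0/2=0, d=(M1−M0)/(6·2)=23/24, b=Δ0−h0·(2M0+M1)/6=-16/3
seg 1: a=-5, c=M1/2=23/4, d=(M2−M1)/(6·1)=-23/12, b=Δ1−h1·(2M1+M2)/6=37/6
t_q=9/4 → seg 1, τ=1/4; S=-5+37/6·τ+23/4·τ²+-23/12·τ³=-801/256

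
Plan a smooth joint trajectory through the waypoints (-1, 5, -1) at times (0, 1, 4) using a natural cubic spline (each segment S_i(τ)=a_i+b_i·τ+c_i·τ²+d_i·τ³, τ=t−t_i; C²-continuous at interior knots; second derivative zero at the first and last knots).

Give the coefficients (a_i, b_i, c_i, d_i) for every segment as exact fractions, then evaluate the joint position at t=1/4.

Δ: Δ0=6, Δ1=-2
row 1: diag=8, rhs=-48; c'=3/8, d'=-6
back: M1=-6
M: M0=0, M1=-6, M2=0
seg 0: a=-1, c=M0/2=0, d=(M1−M0)/(6·1)=-1, b=Δ0−h0·(2M0+M1)/6=7
seg 1: a=5, c=M1/2=-3, d=(M2−M1)/(6·3)=1/3, b=Δ1−h1·(2M1+M2)/6=4
t_q=1/4 → seg 0, τ=1/4; S=-1+7·τ+0·τ²+-1·τ³=47/64

  seg 0: a=-1 b=7 c=0 d=-1
  seg 1: a=5 b=4 c=-3 d=1/3
S(1/4) = 47/64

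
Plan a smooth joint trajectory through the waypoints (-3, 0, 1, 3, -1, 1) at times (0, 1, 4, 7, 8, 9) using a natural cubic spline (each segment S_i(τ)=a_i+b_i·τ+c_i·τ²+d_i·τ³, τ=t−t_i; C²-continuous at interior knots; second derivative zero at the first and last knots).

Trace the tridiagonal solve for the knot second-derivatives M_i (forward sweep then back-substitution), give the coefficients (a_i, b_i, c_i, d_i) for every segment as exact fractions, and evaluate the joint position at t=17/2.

  seg 0: a=-3 b=2792/803 c=0 d=-383/803
  seg 1: a=0 b=1643/803 c=-1149/803 d=565/1971
  seg 2: a=1 b=964/803 c=2768/2409 d=-9590/21681
  seg 3: a=3 b=-3090/803 c=-2274/803 d=2152/803
  seg 4: a=-1 b=-1182/803 c=4182/803 d=-1394/803
S(17/2) = -2091/3212

Δ: Δ0=3, Δ1=1/3, Δ2=2/3, Δ3=-4, Δ4=2
row 1: diag=8, rhs=-16; c'=3/8, d'=-2
row 2: denom=12−3·3/8=87/8; d'=(2−3·-2)/(87/8)=64/87
row 3: denom=8−3·8/29=208/29; d'=(-28−3·64/87)/(208/29)=-219/52
row 4: denom=4−1·29/208=803/208; d'=(36−1·-219/52)/(803/208)=8364/803
back: M4=8364/803
back: M3=-219/52−29/208·8364/803=-4548/803
back: M2=64/87−8/29·-4548/803=5536/2409
back: M1=-2−3/8·5536/2409=-2298/803
M: M0=0, M1=-2298/803, M2=5536/2409, M3=-4548/803, M4=8364/803, M5=0
seg 0: a=-3, c=M0/2=0, d=(M1−M0)/(6·1)=-383/803, b=Δ0−h0·(2M0+M1)/6=2792/803
seg 1: a=0, c=M1/2=-1149/803, d=(M2−M1)/(6·3)=565/1971, b=Δ1−h1·(2M1+M2)/6=1643/803
seg 2: a=1, c=M2/2=2768/2409, d=(M3−M2)/(6·3)=-9590/21681, b=Δ2−h2·(2M2+M3)/6=964/803
seg 3: a=3, c=M3/2=-2274/803, d=(M4−M3)/(6·1)=2152/803, b=Δ3−h3·(2M3+M4)/6=-3090/803
seg 4: a=-1, c=M4/2=4182/803, d=(M5−M4)/(6·1)=-1394/803, b=Δ4−h4·(2M4+M5)/6=-1182/803
t_q=17/2 → seg 4, τ=1/2; S=-1+-1182/803·τ+4182/803·τ²+-1394/803·τ³=-2091/3212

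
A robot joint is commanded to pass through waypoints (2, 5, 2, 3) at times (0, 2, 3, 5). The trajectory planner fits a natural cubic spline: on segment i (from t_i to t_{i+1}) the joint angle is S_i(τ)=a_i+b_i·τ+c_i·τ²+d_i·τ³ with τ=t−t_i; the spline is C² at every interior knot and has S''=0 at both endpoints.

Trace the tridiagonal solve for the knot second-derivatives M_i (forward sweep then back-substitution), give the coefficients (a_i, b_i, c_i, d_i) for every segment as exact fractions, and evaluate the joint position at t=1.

Δ: Δ0=3/2, Δ1=-3, Δ2=1/2
row 1: diag=6, rhs=-27; c'=1/6, d'=-9/2
row 2: denom=6−1·1/6=35/6; d'=(21−1·-9/2)/(35/6)=153/35
back: M2=153/35
back: M1=-9/2−1/6·153/35=-183/35
M: M0=0, M1=-183/35, M2=153/35, M3=0
seg 0: a=2, c=M0/2=0, d=(M1−M0)/(6·2)=-61/140, b=Δ0−h0·(2M0+M1)/6=227/70
seg 1: a=5, c=M1/2=-183/70, d=(M2−M1)/(6·1)=8/5, b=Δ1−h1·(2M1+M2)/6=-139/70
seg 2: a=2, c=M2/2=153/70, d=(M3−M2)/(6·2)=-51/140, b=Δ2−h2·(2M2+M3)/6=-169/70
t_q=1 → seg 0, τ=1; S=2+227/70·τ+0·τ²+-61/140·τ³=673/140

  seg 0: a=2 b=227/70 c=0 d=-61/140
  seg 1: a=5 b=-139/70 c=-183/70 d=8/5
  seg 2: a=2 b=-169/70 c=153/70 d=-51/140
S(1) = 673/140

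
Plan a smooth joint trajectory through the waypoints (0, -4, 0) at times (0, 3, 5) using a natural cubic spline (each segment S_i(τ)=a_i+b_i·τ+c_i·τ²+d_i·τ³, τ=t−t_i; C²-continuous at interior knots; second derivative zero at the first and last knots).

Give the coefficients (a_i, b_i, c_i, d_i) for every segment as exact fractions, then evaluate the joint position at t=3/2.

  seg 0: a=0 b=-7/3 c=0 d=1/9
  seg 1: a=-4 b=2/3 c=1 d=-1/6
S(3/2) = -25/8

Δ: Δ0=-4/3, Δ1=2
row 1: diag=10, rhs=20; c'=1/5, d'=2
back: M1=2
M: M0=0, M1=2, M2=0
seg 0: a=0, c=M0/2=0, d=(M1−M0)/(6·3)=1/9, b=Δ0−h0·(2M0+M1)/6=-7/3
seg 1: a=-4, c=M1/2=1, d=(M2−M1)/(6·2)=-1/6, b=Δ1−h1·(2M1+M2)/6=2/3
t_q=3/2 → seg 0, τ=3/2; S=0+-7/3·τ+0·τ²+1/9·τ³=-25/8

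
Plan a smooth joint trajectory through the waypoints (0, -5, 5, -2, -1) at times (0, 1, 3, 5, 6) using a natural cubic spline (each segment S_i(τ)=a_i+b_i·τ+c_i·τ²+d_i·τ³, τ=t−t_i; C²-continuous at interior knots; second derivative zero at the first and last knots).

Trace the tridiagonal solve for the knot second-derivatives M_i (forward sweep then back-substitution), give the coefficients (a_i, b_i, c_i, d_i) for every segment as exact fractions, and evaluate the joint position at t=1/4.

Δ: Δ0=-5, Δ1=5, Δ2=-7/2, Δ3=1
row 1: diag=6, rhs=60; c'=1/3, d'=10
row 2: denom=8−2·1/3=22/3; d'=(-51−2·10)/(22/3)=-213/22
row 3: denom=6−2·3/11=60/11; d'=(27−2·-213/22)/(60/11)=17/2
back: M3=17/2
back: M2=-213/22−3/11·17/2=-12
back: M1=10−1/3·-12=14
M: M0=0, M1=14, M2=-12, M3=17/2, M4=0
seg 0: a=0, c=M0/2=0, d=(M1−M0)/(6·1)=7/3, b=Δ0−h0·(2M0+M1)/6=-22/3
seg 1: a=-5, c=M1/2=7, d=(M2−M1)/(6·2)=-13/6, b=Δ1−h1·(2M1+M2)/6=-1/3
seg 2: a=5, c=M2/2=-6, d=(M3−M2)/(6·2)=41/24, b=Δ2−h2·(2M2+M3)/6=5/3
seg 3: a=-2, c=M3/2=17/4, d=(M4−M3)/(6·1)=-17/12, b=Δ3−h3·(2M3+M4)/6=-11/6
t_q=1/4 → seg 0, τ=1/4; S=0+-22/3·τ+0·τ²+7/3·τ³=-115/64

  seg 0: a=0 b=-22/3 c=0 d=7/3
  seg 1: a=-5 b=-1/3 c=7 d=-13/6
  seg 2: a=5 b=5/3 c=-6 d=41/24
  seg 3: a=-2 b=-11/6 c=17/4 d=-17/12
S(1/4) = -115/64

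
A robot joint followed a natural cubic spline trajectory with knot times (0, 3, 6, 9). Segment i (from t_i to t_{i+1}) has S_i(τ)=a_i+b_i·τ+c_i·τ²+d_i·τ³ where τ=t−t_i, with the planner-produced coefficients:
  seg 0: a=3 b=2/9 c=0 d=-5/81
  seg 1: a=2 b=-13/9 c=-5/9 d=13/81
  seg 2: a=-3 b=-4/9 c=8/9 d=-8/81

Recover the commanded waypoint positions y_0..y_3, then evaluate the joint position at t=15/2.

y_0 = S_0(0) = a_0 = 3
y_1 = S_1(0) = a_1 = 2
y_2 = S_2(0) = a_2 = -3
y_3 = S_2(3) = 1
t_q=15/2 is in segment 2 (τ=3/2); S_2(τ)=-2

y_0=3 y_1=2 y_2=-3 y_3=1
S(15/2) = -2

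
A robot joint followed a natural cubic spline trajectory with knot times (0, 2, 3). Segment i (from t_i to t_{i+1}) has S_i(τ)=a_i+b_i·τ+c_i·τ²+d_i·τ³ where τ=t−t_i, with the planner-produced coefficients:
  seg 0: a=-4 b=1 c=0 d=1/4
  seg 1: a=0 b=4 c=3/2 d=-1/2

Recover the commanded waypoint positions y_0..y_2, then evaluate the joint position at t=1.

y_0 = S_0(0) = a_0 = -4
y_1 = S_1(0) = a_1 = 0
y_2 = S_1(1) = 5
t_q=1 is in segment 0 (τ=1); S_0(τ)=-11/4

y_0=-4 y_1=0 y_2=5
S(1) = -11/4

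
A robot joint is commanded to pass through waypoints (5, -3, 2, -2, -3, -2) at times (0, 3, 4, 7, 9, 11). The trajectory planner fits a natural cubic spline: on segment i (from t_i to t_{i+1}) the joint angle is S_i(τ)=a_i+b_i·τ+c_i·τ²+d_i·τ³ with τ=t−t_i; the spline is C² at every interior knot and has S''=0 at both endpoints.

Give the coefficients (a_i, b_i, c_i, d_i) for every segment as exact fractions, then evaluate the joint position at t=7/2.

  seg 0: a=5 b=-12523/2106 c=0 d=6907/18954
  seg 1: a=-3 b=4099/1053 c=6907/2106 d=-1525/702
  seg 2: a=2 b=8287/2106 c=-3409/1053 d=9359/18954
  seg 3: a=-2 b=-2272/1053 c=847/702 d=-1591/8424
  seg 4: a=-3 b=847/2106 c=103/1404 d=-103/8424
S(7/2) = -8513/16848

Δ: Δ0=-8/3, Δ1=5, Δ2=-4/3, Δ3=-1/2, Δ4=1/2
row 1: diag=8, rhs=46; c'=1/8, d'=23/4
row 2: denom=8−1·1/8=63/8; d'=(-38−1·23/4)/(63/8)=-50/9
row 3: denom=10−3·8/21=62/7; d'=(5−3·-50/9)/(62/7)=455/186
row 4: denom=8−2·7/31=234/31; d'=(6−2·455/186)/(234/31)=103/702
back: M4=103/702
back: M3=455/186−7/31·103/702=847/351
back: M2=-50/9−8/21·847/351=-6818/1053
back: M1=23/4−1/8·-6818/1053=6907/1053
M: M0=0, M1=6907/1053, M2=-6818/1053, M3=847/351, M4=103/702, M5=0
seg 0: a=5, c=M0/2=0, d=(M1−M0)/(6·3)=6907/18954, b=Δ0−h0·(2M0+M1)/6=-12523/2106
seg 1: a=-3, c=M1/2=6907/2106, d=(M2−M1)/(6·1)=-1525/702, b=Δ1−h1·(2M1+M2)/6=4099/1053
seg 2: a=2, c=M2/2=-3409/1053, d=(M3−M2)/(6·3)=9359/18954, b=Δ2−h2·(2M2+M3)/6=8287/2106
seg 3: a=-2, c=M3/2=847/702, d=(M4−M3)/(6·2)=-1591/8424, b=Δ3−h3·(2M3+M4)/6=-2272/1053
seg 4: a=-3, c=M4/2=103/1404, d=(M5−M4)/(6·2)=-103/8424, b=Δ4−h4·(2M4+M5)/6=847/2106
t_q=7/2 → seg 1, τ=1/2; S=-3+4099/1053·τ+6907/2106·τ²+-1525/702·τ³=-8513/16848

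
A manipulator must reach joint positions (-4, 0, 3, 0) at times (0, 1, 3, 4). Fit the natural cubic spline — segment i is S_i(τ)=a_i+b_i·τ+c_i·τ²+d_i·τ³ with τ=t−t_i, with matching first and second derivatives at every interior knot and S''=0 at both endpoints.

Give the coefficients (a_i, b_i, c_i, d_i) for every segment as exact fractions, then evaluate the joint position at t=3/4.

Δ: Δ0=4, Δ1=3/2, Δ2=-3
row 1: diag=6, rhs=-15; c'=1/3, d'=-5/2
row 2: denom=6−2·1/3=16/3; d'=(-27−2·-5/2)/(16/3)=-33/8
back: M2=-33/8
back: M1=-5/2−1/3·-33/8=-9/8
M: M0=0, M1=-9/8, M2=-33/8, M3=0
seg 0: a=-4, c=M0/2=0, d=(M1−M0)/(6·1)=-3/16, b=Δ0−h0·(2M0+M1)/6=67/16
seg 1: a=0, c=M1/2=-9/16, d=(M2−M1)/(6·2)=-1/4, b=Δ1−h1·(2M1+M2)/6=29/8
seg 2: a=3, c=M2/2=-33/16, d=(M3−M2)/(6·1)=11/16, b=Δ2−h2·(2M2+M3)/6=-13/8
t_q=3/4 → seg 0, τ=3/4; S=-4+67/16·τ+0·τ²+-3/16·τ³=-961/1024

  seg 0: a=-4 b=67/16 c=0 d=-3/16
  seg 1: a=0 b=29/8 c=-9/16 d=-1/4
  seg 2: a=3 b=-13/8 c=-33/16 d=11/16
S(3/4) = -961/1024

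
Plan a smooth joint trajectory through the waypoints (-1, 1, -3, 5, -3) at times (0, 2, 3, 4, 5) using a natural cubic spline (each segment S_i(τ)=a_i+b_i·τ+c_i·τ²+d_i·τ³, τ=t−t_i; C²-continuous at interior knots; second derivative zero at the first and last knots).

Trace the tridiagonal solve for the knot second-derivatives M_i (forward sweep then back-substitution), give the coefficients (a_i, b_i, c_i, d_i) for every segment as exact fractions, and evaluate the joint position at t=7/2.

  seg 0: a=-1 b=182/43 c=0 d=-139/172
  seg 1: a=1 b=-235/43 c=-417/86 d=543/86
  seg 2: a=-3 b=325/86 c=606/43 d=-849/86
  seg 3: a=5 b=101/43 c=-1335/86 d=445/86
S(7/2) = 811/688

Δ: Δ0=1, Δ1=-4, Δ2=8, Δ3=-8
row 1: diag=6, rhs=-30; c'=1/6, d'=-5
row 2: denom=4−1·1/6=23/6; d'=(72−1·-5)/(23/6)=462/23
row 3: denom=4−1·6/23=86/23; d'=(-96−1·462/23)/(86/23)=-1335/43
back: M3=-1335/43
back: M2=462/23−6/23·-1335/43=1212/43
back: M1=-5−1/6·1212/43=-417/43
M: M0=0, M1=-417/43, M2=1212/43, M3=-1335/43, M4=0
seg 0: a=-1, c=M0/2=0, d=(M1−M0)/(6·2)=-139/172, b=Δ0−h0·(2M0+M1)/6=182/43
seg 1: a=1, c=M1/2=-417/86, d=(M2−M1)/(6·1)=543/86, b=Δ1−h1·(2M1+M2)/6=-235/43
seg 2: a=-3, c=M2/2=606/43, d=(M3−M2)/(6·1)=-849/86, b=Δ2−h2·(2M2+M3)/6=325/86
seg 3: a=5, c=M3/2=-1335/86, d=(M4−M3)/(6·1)=445/86, b=Δ3−h3·(2M3+M4)/6=101/43
t_q=7/2 → seg 2, τ=1/2; S=-3+325/86·τ+606/43·τ²+-849/86·τ³=811/688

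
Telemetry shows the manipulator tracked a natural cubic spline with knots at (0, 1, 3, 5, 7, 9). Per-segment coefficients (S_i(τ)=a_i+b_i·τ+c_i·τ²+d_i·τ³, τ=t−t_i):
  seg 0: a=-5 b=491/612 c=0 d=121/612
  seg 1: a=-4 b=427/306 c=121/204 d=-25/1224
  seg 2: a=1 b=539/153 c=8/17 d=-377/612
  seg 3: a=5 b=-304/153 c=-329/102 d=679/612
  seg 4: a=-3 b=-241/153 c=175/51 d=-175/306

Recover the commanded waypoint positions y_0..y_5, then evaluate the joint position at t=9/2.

y_0 = S_0(0) = a_0 = -5
y_1 = S_1(0) = a_1 = -4
y_2 = S_2(0) = a_2 = 1
y_3 = S_3(0) = a_3 = 5
y_4 = S_4(0) = a_4 = -3
y_5 = S_4(2) = 3
t_q=9/2 is in segment 2 (τ=3/2); S_2(τ)=8591/1632

y_0=-5 y_1=-4 y_2=1 y_3=5 y_4=-3 y_5=3
S(9/2) = 8591/1632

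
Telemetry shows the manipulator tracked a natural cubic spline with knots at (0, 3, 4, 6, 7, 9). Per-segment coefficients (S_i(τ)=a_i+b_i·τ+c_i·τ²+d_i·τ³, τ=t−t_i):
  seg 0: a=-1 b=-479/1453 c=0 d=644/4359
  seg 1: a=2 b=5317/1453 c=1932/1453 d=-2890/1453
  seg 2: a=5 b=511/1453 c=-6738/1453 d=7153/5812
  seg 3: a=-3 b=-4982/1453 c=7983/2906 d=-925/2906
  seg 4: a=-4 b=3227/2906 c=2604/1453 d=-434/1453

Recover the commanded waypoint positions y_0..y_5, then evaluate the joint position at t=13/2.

y_0=-1 y_1=2 y_2=5 y_3=-3 y_4=-4 y_5=3
S(13/2) = -94559/23248

y_0 = S_0(0) = a_0 = -1
y_1 = S_1(0) = a_1 = 2
y_2 = S_2(0) = a_2 = 5
y_3 = S_3(0) = a_3 = -3
y_4 = S_4(0) = a_4 = -4
y_5 = S_4(2) = 3
t_q=13/2 is in segment 3 (τ=1/2); S_3(τ)=-94559/23248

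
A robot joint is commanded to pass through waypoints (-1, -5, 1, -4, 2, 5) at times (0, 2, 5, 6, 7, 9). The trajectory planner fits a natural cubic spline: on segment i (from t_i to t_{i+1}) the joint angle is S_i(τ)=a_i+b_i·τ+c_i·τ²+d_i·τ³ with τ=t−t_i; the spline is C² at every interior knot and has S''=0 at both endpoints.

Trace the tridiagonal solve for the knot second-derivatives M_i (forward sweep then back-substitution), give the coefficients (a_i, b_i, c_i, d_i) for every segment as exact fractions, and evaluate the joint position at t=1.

Δ: Δ0=-2, Δ1=2, Δ2=-5, Δ3=6, Δ4=3/2
row 1: diag=10, rhs=24; c'=3/10, d'=12/5
row 2: denom=8−3·3/10=71/10; d'=(-42−3·12/5)/(71/10)=-492/71
row 3: denom=4−1·10/71=274/71; d'=(66−1·-492/71)/(274/71)=2589/137
row 4: denom=6−1·71/274=1573/274; d'=(-27−1·2589/137)/(1573/274)=-12576/1573
back: M4=-12576/1573
back: M3=2589/137−71/274·-12576/1573=32985/1573
back: M2=-492/71−10/71·32985/1573=-15546/1573
back: M1=12/5−3/10·-15546/1573=8439/1573
M: M0=0, M1=8439/1573, M2=-15546/1573, M3=32985/1573, M4=-12576/1573, M5=0
seg 0: a=-1, c=M0/2=0, d=(M1−M0)/(6·2)=2813/6292, b=Δ0−h0·(2M0+M1)/6=-5959/1573
seg 1: a=-5, c=M1/2=8439/3146, d=(M2−M1)/(6·3)=-205/242, b=Δ1−h1·(2M1+M2)/6=2480/1573
seg 2: a=1, c=M2/2=-7773/1573, d=(M3−M2)/(6·1)=16177/3146, b=Δ2−h2·(2M2+M3)/6=-16361/3146
seg 3: a=-4, c=M3/2=32985/3146, d=(M4−M3)/(6·1)=-15187/3146, b=Δ3−h3·(2M3+M4)/6=49/143
seg 4: a=2, c=M4/2=-6288/1573, d=(M5−M4)/(6·2)=1048/1573, b=Δ4−h4·(2M4+M5)/6=21487/3146
t_q=1 → seg 0, τ=1; S=-1+-5959/1573·τ+0·τ²+2813/6292·τ³=-27315/6292

  seg 0: a=-1 b=-5959/1573 c=0 d=2813/6292
  seg 1: a=-5 b=2480/1573 c=8439/3146 d=-205/242
  seg 2: a=1 b=-16361/3146 c=-7773/1573 d=16177/3146
  seg 3: a=-4 b=49/143 c=32985/3146 d=-15187/3146
  seg 4: a=2 b=21487/3146 c=-6288/1573 d=1048/1573
S(1) = -27315/6292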